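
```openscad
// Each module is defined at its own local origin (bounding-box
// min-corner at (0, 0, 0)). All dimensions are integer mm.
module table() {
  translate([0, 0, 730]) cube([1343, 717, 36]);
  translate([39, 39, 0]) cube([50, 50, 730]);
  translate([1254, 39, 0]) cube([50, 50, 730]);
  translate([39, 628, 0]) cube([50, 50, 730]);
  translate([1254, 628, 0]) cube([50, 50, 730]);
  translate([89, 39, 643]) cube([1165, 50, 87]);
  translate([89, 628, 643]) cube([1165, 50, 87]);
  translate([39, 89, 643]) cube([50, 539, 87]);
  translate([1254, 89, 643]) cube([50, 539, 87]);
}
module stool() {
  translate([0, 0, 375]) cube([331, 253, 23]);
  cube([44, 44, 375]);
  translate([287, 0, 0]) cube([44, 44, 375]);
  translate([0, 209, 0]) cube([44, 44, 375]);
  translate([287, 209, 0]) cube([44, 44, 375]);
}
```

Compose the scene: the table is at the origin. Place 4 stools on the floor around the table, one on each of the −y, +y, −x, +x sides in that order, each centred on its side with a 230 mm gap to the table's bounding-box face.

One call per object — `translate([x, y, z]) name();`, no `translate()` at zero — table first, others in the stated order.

table();
translate([506, -483, 0]) stool();
translate([506, 947, 0]) stool();
translate([-561, 232, 0]) stool();
translate([1573, 232, 0]) stool();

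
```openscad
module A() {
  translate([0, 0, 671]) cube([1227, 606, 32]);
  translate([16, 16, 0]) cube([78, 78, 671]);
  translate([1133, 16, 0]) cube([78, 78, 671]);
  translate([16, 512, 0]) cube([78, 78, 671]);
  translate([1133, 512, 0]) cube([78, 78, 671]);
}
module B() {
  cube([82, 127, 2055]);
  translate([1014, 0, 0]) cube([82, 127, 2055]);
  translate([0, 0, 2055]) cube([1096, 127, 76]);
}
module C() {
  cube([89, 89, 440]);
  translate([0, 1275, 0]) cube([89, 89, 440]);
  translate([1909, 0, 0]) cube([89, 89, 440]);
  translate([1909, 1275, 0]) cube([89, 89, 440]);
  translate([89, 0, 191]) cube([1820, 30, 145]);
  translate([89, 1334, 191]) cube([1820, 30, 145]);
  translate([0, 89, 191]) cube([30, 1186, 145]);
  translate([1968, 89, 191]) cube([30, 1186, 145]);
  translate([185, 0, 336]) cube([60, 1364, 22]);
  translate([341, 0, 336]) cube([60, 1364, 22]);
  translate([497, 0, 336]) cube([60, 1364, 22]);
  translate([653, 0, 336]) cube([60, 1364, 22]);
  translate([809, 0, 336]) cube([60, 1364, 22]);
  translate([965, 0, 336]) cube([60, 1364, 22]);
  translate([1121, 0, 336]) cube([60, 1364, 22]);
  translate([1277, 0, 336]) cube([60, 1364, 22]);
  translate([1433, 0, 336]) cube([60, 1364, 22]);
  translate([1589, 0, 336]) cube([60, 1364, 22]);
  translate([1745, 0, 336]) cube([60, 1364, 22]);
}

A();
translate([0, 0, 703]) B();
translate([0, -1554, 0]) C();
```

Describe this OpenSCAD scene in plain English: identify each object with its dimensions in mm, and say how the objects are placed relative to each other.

A is a rectangular dining table. The top is 1227×606×32 mm with its upper surface at z = 703 mm. It stands on four 78×78 mm square legs, each inset 16 mm from the nearest pair of top edges, running from the floor to the underside of the top.

B is a door frame. The clear opening is 932 mm wide and 2055 mm high. Two 82 mm wide jambs, 127 mm deep, stand either side of the opening from the floor to the top of the opening. A 76 mm thick head sits across the top of both jambs, spanning the full outside width of the frame.

C is a bed frame 1998 mm long (x) by 1364 mm wide (y). Four 89×89 mm corner posts, 440 mm tall, at the corners of the footprint. Four rails of 30 mm thickness and 145 mm height run between adjacent posts with their undersides at z = 191 mm, their outer faces flush with the outside of the frame (the two x-running rails run between the posts' inner faces; the two y-running rails run between the posts' inner faces). 11 slats, each 60 mm wide (x) and 22 mm thick, lie across the top of the two x-running rails, running the full 1364 mm width of the frame in y; the slats are evenly spaced along x between the inner faces of the end posts with equal gaps (rounded down to the nearest mm) at the −x end and between each pair — any rounding remainder accumulates at the +x end.

The door frame is on top of the table. The bed frame is on the floor beside the table on its −y side.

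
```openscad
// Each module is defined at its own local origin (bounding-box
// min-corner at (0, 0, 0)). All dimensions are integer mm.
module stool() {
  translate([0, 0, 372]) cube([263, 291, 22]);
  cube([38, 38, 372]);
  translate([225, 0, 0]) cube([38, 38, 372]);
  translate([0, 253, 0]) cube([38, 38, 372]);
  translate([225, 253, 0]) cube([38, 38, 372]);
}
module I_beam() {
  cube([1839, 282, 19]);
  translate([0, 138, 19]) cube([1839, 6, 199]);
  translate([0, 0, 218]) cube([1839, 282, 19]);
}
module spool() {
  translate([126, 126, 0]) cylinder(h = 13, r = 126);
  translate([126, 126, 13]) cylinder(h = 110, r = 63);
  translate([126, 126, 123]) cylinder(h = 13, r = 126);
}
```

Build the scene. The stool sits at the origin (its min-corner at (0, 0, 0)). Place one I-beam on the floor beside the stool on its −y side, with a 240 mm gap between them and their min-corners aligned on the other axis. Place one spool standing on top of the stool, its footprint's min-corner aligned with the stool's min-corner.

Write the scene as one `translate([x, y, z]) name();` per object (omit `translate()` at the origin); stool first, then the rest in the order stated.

stool();
translate([0, -522, 0]) I_beam();
translate([0, 0, 394]) spool();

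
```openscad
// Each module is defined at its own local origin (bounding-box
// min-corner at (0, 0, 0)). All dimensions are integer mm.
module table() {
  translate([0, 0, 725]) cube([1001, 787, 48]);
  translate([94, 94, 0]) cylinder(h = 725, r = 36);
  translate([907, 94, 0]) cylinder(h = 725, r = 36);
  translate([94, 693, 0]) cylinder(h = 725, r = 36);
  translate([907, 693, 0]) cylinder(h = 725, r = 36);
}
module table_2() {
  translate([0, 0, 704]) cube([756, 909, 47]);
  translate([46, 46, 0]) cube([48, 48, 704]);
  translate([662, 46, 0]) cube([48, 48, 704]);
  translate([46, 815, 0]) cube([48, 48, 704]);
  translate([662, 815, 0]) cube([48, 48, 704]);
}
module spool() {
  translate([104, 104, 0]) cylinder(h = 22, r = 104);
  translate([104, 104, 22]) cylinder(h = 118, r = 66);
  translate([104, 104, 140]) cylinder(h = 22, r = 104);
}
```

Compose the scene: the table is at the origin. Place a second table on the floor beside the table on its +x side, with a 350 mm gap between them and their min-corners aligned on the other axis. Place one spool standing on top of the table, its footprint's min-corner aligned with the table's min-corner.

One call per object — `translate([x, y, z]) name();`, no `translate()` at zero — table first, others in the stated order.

table();
translate([1351, 0, 0]) table_2();
translate([0, 0, 773]) spool();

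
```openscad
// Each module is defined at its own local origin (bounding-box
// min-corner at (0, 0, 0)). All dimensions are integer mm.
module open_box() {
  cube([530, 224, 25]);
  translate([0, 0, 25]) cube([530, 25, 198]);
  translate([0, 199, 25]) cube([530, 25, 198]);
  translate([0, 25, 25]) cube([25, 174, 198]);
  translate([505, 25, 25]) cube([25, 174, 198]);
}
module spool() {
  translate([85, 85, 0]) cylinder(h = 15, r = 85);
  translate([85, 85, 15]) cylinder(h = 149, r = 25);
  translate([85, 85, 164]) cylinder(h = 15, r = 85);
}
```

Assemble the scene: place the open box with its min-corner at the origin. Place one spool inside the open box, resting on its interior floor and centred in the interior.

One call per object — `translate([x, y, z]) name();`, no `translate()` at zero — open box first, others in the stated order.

open_box();
translate([180, 27, 25]) spool();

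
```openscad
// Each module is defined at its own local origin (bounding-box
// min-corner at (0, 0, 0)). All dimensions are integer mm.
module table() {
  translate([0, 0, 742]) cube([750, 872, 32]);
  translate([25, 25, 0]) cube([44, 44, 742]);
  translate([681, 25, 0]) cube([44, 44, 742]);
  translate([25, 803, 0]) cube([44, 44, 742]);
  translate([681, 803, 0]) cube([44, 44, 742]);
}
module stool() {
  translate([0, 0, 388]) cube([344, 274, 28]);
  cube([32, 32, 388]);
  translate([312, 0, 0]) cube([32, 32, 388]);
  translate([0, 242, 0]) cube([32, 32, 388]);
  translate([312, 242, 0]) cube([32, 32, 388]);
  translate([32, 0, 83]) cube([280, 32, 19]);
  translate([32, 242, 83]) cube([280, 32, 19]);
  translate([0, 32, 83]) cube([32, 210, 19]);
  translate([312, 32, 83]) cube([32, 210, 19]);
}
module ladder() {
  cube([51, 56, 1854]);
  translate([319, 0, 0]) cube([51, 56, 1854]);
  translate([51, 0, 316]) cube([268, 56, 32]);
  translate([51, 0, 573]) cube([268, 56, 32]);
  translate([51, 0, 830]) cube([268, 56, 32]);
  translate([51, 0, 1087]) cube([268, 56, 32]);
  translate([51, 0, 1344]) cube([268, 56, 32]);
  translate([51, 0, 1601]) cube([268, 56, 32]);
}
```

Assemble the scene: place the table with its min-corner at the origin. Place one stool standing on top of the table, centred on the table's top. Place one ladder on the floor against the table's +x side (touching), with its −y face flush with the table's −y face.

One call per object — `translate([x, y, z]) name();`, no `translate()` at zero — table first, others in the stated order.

table();
translate([203, 299, 774]) stool();
translate([750, 0, 0]) ladder();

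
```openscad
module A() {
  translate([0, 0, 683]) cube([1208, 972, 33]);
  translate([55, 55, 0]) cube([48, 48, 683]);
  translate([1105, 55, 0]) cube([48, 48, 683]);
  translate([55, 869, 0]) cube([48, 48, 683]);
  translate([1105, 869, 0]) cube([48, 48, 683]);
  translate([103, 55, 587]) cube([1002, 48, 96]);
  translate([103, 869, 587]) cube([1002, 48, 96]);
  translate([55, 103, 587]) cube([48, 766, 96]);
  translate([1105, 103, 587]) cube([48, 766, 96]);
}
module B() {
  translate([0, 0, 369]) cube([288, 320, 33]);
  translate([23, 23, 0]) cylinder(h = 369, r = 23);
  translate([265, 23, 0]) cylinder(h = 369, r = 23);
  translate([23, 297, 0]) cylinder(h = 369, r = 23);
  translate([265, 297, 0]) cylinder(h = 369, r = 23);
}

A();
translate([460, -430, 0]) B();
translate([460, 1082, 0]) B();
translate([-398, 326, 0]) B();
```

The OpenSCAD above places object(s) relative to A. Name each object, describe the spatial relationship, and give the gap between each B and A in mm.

Each stool's nearest face is 110 mm from the table's bounding box.

A is a table. B is a stool. Three stools sit around the table at the −y, +y, −x sides. The gap between each stool and the table is 110 mm.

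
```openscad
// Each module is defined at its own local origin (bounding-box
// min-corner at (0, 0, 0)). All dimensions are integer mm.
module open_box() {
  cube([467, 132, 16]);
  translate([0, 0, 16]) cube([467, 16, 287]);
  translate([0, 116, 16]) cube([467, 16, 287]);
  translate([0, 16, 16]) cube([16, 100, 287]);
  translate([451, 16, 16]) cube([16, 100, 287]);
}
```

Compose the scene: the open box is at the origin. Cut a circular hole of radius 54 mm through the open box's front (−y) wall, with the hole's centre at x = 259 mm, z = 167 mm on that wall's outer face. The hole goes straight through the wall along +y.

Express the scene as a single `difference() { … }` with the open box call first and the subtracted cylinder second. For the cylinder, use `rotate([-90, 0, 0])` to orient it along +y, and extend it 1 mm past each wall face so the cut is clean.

difference() {
  open_box();
  translate([259, -1, 167]) rotate([-90, 0, 0]) cylinder(h = 18, r = 54);
}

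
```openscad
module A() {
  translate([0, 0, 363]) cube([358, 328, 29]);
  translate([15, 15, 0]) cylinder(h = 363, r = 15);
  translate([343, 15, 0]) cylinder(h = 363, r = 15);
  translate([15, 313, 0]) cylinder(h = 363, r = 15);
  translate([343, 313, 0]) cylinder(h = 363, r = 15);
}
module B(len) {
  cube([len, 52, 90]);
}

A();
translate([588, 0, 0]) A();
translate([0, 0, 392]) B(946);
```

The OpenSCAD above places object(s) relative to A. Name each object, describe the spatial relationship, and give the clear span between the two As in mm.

Second stool starts at x = 588; first ends at x = 358; clear span = 588 − 358 = 230 mm.

A is a stool. B is a beam. A beam spans the tops of two stools. The clear span between the two stools is 230 mm.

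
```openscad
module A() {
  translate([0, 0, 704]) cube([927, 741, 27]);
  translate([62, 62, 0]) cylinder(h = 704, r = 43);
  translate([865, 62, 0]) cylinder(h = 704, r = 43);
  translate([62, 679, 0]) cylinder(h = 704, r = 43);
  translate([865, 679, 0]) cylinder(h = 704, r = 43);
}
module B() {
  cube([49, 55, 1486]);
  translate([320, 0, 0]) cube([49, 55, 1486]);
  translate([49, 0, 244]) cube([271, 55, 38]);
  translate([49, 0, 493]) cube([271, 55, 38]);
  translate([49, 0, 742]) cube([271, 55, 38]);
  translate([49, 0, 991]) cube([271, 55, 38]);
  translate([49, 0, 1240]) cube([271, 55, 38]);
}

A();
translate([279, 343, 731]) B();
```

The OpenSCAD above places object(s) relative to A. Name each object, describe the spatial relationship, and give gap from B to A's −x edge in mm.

The ladder's min-x is at 279; the table's min-x is 0; gap = 279 mm.

A is a table. B is a ladder. The ladder is on top of the table, centred. The gap from the ladder to the table's −x edge is 279 mm.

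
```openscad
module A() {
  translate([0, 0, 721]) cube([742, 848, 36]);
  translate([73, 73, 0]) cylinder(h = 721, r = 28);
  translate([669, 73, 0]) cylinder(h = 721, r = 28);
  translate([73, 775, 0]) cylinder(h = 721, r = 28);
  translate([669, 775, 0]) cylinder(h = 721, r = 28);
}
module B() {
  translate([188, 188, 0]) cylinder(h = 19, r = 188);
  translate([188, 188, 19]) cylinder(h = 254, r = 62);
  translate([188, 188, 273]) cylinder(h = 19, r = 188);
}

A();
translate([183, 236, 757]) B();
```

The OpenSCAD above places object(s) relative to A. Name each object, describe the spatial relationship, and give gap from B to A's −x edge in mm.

The spool's min-x is at 183; the table's min-x is 0; gap = 183 mm.

A is a table. B is a spool. The spool is on top of the table, centred. The gap from the spool to the table's −x edge is 183 mm.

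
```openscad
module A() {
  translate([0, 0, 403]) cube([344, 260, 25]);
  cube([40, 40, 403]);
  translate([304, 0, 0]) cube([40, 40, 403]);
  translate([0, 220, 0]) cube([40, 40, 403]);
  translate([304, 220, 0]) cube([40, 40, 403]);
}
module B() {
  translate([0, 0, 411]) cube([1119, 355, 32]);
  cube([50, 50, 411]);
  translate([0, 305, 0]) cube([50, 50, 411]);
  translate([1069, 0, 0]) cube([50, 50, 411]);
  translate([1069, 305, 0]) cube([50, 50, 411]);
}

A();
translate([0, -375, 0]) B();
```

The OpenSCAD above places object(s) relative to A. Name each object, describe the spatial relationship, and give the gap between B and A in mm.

A is a stool. B is a bench. The bench is on the floor beside the stool on its −y side. The gap between the bench and the stool is 20 mm.

The bench's nearest face is 20 mm from the stool's −y face.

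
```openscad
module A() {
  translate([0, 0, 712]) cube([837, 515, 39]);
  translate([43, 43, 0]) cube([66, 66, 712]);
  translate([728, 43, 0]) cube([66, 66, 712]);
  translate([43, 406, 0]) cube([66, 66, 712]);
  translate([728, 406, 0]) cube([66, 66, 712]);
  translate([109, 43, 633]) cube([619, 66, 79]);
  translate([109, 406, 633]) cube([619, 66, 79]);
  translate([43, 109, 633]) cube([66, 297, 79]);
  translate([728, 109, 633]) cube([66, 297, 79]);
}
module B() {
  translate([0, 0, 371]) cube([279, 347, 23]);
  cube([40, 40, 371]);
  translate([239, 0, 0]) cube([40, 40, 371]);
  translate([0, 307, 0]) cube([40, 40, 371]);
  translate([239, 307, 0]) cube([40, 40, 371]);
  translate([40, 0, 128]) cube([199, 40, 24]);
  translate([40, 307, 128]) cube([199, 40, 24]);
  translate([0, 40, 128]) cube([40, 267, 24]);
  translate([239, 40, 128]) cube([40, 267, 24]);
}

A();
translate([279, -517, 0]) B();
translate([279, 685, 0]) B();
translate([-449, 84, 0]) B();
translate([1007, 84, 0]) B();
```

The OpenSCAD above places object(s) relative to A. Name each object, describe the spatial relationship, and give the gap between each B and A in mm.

Each stool's nearest face is 170 mm from the table's bounding box.

A is a table. B is a stool. Four stools sit around the table at the −y, +y, −x, +x sides. The gap between each stool and the table is 170 mm.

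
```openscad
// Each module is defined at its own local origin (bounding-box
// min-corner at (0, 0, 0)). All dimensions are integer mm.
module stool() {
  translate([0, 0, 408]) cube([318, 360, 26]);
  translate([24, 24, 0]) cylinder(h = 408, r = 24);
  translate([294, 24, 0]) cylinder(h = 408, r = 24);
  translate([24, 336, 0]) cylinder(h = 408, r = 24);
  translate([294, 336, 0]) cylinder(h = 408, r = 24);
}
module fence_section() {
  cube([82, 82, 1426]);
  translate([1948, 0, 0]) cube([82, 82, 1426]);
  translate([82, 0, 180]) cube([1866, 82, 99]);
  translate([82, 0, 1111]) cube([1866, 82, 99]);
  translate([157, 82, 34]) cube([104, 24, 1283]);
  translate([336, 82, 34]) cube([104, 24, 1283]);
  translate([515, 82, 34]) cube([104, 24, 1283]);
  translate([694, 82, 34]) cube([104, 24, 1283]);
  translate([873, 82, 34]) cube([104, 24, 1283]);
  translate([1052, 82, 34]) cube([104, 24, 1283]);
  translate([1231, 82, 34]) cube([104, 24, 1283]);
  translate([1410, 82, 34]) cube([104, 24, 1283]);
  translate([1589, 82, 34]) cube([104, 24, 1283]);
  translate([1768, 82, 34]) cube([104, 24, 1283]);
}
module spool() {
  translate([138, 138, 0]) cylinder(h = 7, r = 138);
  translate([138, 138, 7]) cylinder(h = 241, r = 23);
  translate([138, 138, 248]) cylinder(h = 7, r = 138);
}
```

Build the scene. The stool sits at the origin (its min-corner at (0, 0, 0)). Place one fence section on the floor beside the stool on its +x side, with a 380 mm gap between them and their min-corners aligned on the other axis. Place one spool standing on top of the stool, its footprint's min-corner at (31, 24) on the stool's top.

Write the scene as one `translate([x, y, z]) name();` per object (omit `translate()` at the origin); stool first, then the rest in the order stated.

stool();
translate([698, 0, 0]) fence_section();
translate([31, 24, 434]) spool();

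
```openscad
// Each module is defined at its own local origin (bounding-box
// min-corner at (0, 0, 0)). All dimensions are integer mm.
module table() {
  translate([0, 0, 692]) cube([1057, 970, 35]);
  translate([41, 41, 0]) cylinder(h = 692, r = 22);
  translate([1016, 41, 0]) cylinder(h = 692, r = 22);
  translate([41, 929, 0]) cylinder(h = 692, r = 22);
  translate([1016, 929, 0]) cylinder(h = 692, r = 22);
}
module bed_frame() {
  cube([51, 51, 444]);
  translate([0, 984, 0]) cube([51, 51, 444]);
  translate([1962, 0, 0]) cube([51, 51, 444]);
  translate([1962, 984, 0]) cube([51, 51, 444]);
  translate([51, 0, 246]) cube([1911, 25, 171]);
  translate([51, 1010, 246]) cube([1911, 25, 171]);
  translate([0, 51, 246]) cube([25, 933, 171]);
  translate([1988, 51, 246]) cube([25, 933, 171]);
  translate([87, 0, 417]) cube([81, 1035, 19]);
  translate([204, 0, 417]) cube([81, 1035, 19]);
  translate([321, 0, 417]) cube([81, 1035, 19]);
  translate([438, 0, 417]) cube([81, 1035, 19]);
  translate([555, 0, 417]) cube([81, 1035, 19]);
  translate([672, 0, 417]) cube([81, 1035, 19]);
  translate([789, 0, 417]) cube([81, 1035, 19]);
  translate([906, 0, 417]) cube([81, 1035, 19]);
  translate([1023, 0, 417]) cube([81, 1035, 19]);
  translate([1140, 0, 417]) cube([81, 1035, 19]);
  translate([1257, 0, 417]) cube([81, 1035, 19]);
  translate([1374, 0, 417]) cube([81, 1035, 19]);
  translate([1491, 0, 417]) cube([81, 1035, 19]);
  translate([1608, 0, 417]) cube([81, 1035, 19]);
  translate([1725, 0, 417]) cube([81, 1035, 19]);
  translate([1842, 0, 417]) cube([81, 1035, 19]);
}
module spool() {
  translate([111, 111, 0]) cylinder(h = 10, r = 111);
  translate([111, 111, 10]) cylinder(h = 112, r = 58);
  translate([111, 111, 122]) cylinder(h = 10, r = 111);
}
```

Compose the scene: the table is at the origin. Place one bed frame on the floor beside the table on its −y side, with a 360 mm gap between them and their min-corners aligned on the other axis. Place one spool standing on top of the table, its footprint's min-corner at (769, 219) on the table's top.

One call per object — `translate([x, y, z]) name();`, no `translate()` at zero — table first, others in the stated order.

table();
translate([0, -1395, 0]) bed_frame();
translate([769, 219, 727]) spool();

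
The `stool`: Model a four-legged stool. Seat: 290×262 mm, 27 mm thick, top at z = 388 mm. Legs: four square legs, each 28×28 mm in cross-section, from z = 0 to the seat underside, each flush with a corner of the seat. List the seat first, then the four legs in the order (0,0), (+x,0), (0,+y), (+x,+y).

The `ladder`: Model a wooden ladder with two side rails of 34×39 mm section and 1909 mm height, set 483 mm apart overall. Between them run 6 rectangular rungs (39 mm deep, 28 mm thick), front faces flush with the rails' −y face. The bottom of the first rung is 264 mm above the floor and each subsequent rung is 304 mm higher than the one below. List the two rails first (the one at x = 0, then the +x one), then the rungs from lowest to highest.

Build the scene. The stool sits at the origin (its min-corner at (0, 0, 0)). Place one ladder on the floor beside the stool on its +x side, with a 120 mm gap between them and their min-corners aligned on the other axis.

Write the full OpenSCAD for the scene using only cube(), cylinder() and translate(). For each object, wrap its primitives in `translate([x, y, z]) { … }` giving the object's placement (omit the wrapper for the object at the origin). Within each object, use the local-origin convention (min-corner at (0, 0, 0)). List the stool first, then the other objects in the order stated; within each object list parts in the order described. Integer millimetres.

translate([0, 0, 361]) cube([290, 262, 27]);
cube([28, 28, 361]);
translate([262, 0, 0]) cube([28, 28, 361]);
translate([0, 234, 0]) cube([28, 28, 361]);
translate([262, 234, 0]) cube([28, 28, 361]);
translate([410, 0, 0]) {
  cube([34, 39, 1909]);
  translate([449, 0, 0]) cube([34, 39, 1909]);
  translate([34, 0, 264]) cube([415, 39, 28]);
  translate([34, 0, 568]) cube([415, 39, 28]);
  translate([34, 0, 872]) cube([415, 39, 28]);
  translate([34, 0, 1176]) cube([415, 39, 28]);
  translate([34, 0, 1480]) cube([415, 39, 28]);
  translate([34, 0, 1784]) cube([415, 39, 28]);
}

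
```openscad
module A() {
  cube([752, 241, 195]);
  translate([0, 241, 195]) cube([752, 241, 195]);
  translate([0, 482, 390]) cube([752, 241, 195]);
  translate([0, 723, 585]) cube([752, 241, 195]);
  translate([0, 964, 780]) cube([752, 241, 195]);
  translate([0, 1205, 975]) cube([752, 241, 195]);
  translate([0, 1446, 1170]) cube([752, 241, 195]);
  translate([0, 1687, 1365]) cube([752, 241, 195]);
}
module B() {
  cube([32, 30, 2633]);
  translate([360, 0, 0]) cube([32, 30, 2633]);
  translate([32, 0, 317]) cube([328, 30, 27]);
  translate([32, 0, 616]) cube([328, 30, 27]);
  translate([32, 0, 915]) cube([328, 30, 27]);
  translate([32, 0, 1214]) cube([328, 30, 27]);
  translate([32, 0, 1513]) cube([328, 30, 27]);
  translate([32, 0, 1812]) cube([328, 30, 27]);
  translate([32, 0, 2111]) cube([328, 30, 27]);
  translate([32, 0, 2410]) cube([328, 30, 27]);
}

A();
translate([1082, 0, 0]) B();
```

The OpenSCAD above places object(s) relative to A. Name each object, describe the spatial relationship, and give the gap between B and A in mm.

A is a staircase. B is a ladder. The ladder is on the floor beside the staircase on its +x side. The gap between the ladder and the staircase is 330 mm.

The ladder's nearest face is 330 mm from the staircase's +x face.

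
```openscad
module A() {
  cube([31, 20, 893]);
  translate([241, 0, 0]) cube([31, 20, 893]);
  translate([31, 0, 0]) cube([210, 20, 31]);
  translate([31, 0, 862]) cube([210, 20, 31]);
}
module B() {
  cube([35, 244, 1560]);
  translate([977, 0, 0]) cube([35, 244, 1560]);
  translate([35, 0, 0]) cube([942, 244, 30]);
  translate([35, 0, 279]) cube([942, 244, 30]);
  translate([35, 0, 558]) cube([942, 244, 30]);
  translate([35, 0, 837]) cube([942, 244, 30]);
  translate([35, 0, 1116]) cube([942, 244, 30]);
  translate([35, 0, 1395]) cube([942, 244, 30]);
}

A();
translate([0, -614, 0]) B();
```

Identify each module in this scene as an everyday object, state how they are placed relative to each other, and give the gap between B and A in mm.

The bookshelf's nearest face is 370 mm from the picture frame's −y face.

A is a picture frame. B is a bookshelf. The bookshelf is on the floor beside the picture frame on its −y side. The gap between the bookshelf and the picture frame is 370 mm.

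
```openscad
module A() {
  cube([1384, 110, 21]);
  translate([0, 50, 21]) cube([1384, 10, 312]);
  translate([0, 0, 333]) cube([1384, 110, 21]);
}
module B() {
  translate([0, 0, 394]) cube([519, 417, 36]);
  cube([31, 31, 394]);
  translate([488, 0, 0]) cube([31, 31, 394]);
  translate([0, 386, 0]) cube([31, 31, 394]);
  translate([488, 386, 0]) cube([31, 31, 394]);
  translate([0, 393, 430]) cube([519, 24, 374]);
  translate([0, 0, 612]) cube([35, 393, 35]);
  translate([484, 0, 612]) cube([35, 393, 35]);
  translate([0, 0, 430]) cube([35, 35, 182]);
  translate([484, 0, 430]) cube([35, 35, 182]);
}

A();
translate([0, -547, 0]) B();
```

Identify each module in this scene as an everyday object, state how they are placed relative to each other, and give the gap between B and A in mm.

A is an I-beam. B is a chair. The chair is on the floor beside the I-beam on its −y side. The gap between the chair and the I-beam is 130 mm.

The chair's nearest face is 130 mm from the I-beam's −y face.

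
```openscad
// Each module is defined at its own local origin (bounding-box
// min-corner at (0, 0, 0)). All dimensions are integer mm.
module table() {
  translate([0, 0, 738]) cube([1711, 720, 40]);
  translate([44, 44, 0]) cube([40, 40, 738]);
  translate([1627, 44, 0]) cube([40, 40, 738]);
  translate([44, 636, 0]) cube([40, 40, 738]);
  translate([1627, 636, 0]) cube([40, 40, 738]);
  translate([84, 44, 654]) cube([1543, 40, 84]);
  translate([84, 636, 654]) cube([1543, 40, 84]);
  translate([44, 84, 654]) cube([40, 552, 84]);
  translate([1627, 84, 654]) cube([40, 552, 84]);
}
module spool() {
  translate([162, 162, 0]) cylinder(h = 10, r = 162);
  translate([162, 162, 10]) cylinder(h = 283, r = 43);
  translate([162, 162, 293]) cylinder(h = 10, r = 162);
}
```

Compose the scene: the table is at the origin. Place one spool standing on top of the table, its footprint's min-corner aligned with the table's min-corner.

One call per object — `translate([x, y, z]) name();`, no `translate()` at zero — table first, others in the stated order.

table();
translate([0, 0, 778]) spool();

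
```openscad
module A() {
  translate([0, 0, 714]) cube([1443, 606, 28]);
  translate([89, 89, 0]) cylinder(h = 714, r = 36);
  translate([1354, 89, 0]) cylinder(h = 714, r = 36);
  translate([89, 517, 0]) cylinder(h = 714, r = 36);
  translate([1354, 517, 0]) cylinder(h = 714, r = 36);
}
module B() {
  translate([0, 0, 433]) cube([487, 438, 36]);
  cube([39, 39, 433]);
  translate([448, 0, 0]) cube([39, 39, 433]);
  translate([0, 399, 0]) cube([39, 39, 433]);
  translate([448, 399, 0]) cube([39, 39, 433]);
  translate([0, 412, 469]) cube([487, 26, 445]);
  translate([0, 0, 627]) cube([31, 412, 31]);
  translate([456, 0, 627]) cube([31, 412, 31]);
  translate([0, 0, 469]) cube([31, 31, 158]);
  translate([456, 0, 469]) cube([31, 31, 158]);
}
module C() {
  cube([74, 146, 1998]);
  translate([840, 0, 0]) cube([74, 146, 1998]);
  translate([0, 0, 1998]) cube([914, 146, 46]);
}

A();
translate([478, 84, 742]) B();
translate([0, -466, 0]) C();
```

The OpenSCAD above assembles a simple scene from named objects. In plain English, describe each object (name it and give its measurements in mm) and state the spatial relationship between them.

A is a table with a 1443×606 mm rectangular top, 28 mm thick, top surface at z = 742 mm, supported by four round legs of 72 mm diameter, each leg's bounding box inset 53 mm from the nearest pair of top edges, running from the floor.

B is a chair: 487×438 mm seat, 36 mm thick, top at z = 469 mm, on four 39 mm square corner legs flush with the seat edges. A 26 mm thick backrest slab spans the full seat width, extending 445 mm above the seat top, its back face flush with the seat's +y edge. Two armrests of 31×31 mm section run along each side from the seat's front edge to the front of the backrest, top faces 189 mm above the seat top and outer faces flush with the seat's x-edges; a 31×31 mm post under the front of each armrest stands on the seat at the front corner.

C is a door frame. The clear opening is 766 mm wide and 1998 mm high. Two 74 mm wide jambs, 146 mm deep, stand either side of the opening from the floor to the top of the opening. A 46 mm thick head sits across the top of both jambs, spanning the full outside width of the frame.

The chair is on top of the table, centred. The door frame is on the floor beside the table on its −y side.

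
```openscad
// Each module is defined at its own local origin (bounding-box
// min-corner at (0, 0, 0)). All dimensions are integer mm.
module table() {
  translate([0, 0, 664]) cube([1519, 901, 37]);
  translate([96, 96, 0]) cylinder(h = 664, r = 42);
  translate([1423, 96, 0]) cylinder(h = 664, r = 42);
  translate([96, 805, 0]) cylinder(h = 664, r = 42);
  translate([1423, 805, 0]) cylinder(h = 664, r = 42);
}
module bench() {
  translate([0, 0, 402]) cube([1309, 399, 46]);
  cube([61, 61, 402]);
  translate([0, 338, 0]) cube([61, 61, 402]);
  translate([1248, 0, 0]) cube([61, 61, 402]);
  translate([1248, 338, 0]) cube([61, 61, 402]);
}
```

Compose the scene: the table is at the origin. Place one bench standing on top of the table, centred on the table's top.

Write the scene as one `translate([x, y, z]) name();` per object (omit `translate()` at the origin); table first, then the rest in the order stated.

table();
translate([105, 251, 701]) bench();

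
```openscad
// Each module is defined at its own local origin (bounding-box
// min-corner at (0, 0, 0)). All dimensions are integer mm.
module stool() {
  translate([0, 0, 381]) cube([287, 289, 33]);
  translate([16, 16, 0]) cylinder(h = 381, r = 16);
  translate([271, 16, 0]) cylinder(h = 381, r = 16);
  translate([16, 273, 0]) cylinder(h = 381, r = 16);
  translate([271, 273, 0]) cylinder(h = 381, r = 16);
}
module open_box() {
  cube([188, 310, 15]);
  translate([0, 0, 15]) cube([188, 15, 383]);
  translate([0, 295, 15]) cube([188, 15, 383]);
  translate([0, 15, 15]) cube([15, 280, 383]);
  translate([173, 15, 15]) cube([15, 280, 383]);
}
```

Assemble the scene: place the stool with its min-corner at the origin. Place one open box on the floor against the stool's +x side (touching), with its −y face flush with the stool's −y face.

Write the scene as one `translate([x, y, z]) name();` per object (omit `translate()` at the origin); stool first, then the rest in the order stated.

stool();
translate([287, 0, 0]) open_box();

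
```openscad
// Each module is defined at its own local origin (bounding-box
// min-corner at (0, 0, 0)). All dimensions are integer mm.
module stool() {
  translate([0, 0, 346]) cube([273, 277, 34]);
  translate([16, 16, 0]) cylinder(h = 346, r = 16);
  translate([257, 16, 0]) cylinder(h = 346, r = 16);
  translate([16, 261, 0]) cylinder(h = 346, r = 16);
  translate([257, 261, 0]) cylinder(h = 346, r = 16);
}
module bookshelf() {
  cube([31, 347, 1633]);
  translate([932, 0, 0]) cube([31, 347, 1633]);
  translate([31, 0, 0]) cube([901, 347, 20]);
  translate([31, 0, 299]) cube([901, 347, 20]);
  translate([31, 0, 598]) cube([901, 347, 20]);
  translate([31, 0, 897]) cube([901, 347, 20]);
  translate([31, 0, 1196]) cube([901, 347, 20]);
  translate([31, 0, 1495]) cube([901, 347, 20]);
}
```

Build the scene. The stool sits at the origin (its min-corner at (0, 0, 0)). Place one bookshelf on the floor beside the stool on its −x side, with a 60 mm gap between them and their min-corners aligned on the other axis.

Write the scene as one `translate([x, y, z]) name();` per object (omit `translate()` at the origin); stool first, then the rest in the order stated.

stool();
translate([-1023, 0, 0]) bookshelf();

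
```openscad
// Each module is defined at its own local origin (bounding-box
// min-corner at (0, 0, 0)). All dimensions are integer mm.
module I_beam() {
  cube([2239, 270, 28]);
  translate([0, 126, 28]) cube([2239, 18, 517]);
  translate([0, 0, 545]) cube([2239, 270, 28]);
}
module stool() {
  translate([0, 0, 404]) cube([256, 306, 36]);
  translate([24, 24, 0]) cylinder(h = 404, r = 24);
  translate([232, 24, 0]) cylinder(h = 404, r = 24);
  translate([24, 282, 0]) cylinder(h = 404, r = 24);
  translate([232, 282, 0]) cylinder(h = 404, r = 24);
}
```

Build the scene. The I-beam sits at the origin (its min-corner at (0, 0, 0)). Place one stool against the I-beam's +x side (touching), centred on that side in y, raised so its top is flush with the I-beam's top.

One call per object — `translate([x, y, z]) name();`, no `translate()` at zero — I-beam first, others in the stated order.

I_beam();
translate([2239, -18, 133]) stool();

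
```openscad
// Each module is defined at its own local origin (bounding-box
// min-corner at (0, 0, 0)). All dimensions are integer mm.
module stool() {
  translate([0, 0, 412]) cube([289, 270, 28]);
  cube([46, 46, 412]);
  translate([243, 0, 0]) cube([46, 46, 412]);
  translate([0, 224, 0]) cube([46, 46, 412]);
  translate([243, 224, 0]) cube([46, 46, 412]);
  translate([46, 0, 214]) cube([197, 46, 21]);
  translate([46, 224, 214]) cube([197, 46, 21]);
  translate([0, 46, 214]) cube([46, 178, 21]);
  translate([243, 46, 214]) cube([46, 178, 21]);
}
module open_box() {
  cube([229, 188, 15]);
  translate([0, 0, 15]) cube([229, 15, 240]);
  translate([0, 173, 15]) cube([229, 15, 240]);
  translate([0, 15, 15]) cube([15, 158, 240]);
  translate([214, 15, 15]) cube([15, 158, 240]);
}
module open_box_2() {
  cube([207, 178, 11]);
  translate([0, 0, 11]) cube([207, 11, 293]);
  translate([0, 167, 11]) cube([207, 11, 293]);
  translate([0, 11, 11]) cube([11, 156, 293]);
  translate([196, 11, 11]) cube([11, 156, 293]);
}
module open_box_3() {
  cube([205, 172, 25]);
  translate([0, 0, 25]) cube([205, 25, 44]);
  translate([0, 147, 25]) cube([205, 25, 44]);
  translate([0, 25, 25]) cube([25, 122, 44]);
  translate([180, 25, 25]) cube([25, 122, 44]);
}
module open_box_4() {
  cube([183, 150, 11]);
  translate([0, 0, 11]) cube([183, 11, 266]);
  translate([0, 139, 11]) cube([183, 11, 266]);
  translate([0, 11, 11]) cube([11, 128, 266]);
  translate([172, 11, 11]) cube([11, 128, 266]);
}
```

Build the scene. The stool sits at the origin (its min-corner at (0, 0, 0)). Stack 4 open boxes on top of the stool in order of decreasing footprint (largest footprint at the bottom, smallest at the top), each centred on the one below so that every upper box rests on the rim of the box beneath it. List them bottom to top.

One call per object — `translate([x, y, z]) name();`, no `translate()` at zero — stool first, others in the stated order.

stool();
translate([30, 41, 440]) open_box();
translate([41, 46, 695]) open_box_2();
translate([42, 49, 999]) open_box_3();
translate([53, 60, 1068]) open_box_4();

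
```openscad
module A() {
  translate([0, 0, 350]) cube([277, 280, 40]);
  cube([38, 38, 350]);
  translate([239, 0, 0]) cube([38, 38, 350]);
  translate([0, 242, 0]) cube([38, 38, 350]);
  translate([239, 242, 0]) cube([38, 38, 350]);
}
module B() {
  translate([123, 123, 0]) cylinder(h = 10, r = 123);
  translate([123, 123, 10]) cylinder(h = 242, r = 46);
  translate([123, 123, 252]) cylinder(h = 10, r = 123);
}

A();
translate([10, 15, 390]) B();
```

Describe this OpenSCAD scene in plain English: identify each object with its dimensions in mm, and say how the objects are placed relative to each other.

A is a four-legged stool. The seat is 277×280 mm, 40 mm thick, top at z = 390 mm. It stands on four square legs, each 38×38 mm in cross-section, from z = 0 to the seat underside, each flush with a corner of the seat.

B is a spool: two coaxial disc flanges of radius 123 mm and thickness 10 mm, joined by a core cylinder of radius 46 mm and height 242 mm. The lower flange rests on z = 0 and the three cylinders share a vertical axis.

The spool is on top of the stool.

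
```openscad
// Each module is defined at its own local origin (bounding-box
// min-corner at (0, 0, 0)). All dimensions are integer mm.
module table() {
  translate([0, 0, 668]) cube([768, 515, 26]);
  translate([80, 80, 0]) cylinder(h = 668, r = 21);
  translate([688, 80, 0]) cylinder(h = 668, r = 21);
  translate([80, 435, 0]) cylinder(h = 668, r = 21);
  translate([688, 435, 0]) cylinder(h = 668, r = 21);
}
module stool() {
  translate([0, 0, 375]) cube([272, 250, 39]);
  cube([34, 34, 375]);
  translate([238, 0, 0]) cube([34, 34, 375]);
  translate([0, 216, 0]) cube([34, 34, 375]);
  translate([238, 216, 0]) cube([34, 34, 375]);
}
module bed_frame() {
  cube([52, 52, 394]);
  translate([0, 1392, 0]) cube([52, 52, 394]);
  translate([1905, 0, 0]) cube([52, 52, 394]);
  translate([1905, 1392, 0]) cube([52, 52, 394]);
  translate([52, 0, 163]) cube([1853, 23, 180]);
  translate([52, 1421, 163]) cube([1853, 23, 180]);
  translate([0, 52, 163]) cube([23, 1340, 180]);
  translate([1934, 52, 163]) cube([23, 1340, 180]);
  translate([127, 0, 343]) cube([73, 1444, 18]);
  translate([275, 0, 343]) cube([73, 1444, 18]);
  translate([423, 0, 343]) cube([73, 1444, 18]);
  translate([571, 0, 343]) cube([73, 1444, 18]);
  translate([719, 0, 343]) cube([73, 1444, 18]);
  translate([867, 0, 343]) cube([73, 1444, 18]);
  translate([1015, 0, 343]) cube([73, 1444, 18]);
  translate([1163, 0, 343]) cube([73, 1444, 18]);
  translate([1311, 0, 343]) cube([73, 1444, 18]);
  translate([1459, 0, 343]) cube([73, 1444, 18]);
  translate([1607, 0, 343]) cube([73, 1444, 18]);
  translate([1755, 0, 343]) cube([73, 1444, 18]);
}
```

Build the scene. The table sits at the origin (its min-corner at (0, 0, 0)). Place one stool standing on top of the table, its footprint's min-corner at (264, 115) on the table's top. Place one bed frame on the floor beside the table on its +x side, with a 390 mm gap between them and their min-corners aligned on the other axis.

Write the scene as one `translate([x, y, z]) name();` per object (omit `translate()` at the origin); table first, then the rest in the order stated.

table();
translate([264, 115, 694]) stool();
translate([1158, 0, 0]) bed_frame();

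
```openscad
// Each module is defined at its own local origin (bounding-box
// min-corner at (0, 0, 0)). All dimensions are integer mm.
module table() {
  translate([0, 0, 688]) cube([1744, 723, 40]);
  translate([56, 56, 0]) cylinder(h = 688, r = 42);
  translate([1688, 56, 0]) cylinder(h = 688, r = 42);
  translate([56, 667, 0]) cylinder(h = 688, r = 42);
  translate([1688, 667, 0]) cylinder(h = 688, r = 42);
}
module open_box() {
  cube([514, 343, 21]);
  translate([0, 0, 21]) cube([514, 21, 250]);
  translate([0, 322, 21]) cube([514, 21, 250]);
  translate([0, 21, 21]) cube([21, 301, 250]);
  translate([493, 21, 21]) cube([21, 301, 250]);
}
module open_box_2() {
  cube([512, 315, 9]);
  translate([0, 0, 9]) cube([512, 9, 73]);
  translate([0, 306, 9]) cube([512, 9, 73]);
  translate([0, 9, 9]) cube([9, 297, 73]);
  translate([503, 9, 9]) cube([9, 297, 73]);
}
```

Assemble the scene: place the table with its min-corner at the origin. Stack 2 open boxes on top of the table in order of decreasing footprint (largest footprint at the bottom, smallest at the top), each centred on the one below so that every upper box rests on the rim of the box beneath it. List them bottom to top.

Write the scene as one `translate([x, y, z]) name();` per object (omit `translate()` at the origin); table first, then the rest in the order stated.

table();
translate([615, 190, 728]) open_box();
translate([616, 204, 999]) open_box_2();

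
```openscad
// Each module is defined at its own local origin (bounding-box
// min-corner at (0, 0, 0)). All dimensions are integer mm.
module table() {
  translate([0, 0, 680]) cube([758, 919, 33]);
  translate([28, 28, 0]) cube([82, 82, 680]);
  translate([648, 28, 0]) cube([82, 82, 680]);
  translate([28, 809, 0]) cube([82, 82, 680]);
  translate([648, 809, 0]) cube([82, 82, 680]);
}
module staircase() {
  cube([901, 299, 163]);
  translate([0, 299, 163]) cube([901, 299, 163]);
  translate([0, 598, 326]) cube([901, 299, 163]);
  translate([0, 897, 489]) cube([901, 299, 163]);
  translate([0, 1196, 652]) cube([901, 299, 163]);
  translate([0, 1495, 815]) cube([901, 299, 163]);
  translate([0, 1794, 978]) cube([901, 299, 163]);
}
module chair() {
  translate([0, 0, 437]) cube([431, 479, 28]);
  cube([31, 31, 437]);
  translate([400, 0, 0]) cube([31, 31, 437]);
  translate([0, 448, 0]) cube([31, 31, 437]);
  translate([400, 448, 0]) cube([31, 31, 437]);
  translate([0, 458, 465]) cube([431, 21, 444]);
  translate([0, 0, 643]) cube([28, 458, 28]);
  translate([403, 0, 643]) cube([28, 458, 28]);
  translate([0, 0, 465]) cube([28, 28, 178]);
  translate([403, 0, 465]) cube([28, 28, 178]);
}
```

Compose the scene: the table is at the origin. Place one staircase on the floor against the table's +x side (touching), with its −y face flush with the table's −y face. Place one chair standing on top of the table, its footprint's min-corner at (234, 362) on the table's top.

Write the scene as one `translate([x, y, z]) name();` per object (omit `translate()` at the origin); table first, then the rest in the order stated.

table();
translate([758, 0, 0]) staircase();
translate([234, 362, 713]) chair();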